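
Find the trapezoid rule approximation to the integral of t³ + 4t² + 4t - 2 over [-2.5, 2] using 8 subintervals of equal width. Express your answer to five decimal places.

Δt = (2 − (-2.5))/8 = 0.5625.
f(-2.5) = -2.625, f(-1.9375) = -8223/4096, f(-1.375) = -1299/512, f(-0.8125) = -12885/4096, f(-0.25) = -2.765625, f(0.3125) = -1347/4096, f(0.875) = 2679/512, f(1.4375) = 61383/4096, f(2) = 30.
T_8 = (Δt/2)·[f(t_0) + 2f(t_1) + ... + 2f(t_{7}) + f(t_8)].
Sum ≈ 13.00562.

13.00562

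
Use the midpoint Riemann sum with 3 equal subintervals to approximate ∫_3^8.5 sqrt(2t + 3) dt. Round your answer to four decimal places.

Δt = (8.5 − 3)/3 = 11/6.
Midpoints: 47/12, 5.75, 91/12.
f(47/12) ≈ 3.2914, f(5.75) ≈ 3.8079, f(91/12) ≈ 4.2622.
Sum = Δt · [f(47/12) + f(5.75) + f(91/12)].
Sum ≈ 20.8295.

20.8295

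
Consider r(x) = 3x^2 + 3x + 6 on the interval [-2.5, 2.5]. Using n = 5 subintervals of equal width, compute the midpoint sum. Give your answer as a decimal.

Δx = (2.5 − (-2.5))/5 = 1.
Midpoints: -2, -1, 0, 1, 2.
r(-2) = 12, r(-1) = 6, r(0) = 6, r(1) = 12, r(2) = 24.
Sum = Δx · [r(-2) + r(-1) + r(0) + r(1) + r(2)].
Sum = 60.

60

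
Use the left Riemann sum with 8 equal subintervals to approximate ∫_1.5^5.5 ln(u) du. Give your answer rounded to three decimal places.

Δu = (5.5 − 1.5)/8 = 0.5.
Left endpoints: 1.5, 2, 2.5, 3, 3.5, 4, 4.5, 5.
f(1.5) ≈ 0.405, f(2) ≈ 0.693, f(2.5) ≈ 0.916, f(3) ≈ 1.099, f(3.5) ≈ 1.253, f(4) ≈ 1.386, f(4.5) ≈ 1.504, f(5) ≈ 1.609.
Sum = Δu · [f(1.5) + f(2) + f(2.5) + ...].
Sum ≈ 4.433.

4.433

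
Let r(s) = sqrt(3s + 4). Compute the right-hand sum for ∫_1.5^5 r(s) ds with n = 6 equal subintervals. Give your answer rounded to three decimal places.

Δs = (5 − 1.5)/6 = 7/12.
Right endpoints: 25/12, 8/3, 3.25, 23/6, 53/12, 5.
r(25/12) ≈ 3.202, r(8/3) ≈ 3.464, r(3.25) ≈ 3.708, r(23/6) ≈ 3.937, r(53/12) ≈ 4.153, r(5) ≈ 4.359.
Sum = Δs · [r(25/12) + r(8/3) + r(3.25) + ...].
Sum ≈ 13.313.

13.313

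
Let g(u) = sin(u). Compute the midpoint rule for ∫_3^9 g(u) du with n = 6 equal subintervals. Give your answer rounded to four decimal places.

-0.0822

Δu = (9 − 3)/6 = 1.
Midpoints: 3.5, 4.5, 5.5, 6.5, 7.5, 8.5.
g(3.5) ≈ -0.3508, g(4.5) ≈ -0.9775, g(5.5) ≈ -0.7055, g(6.5) ≈ 0.2151, g(7.5) ≈ 0.9380, g(8.5) ≈ 0.7985.
Sum = Δu · [g(3.5) + g(4.5) + g(5.5) + ...].
Sum ≈ -0.0822.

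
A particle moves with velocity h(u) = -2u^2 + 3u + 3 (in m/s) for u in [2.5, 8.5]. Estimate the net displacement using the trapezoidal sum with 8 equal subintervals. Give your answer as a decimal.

-283.125

Δu = (8.5 − 2.5)/8 = 0.75.
h(2.5) = -2, h(3.25) = -8.375, h(4) = -17, h(4.75) = -27.875, h(5.5) = -41, h(6.25) = -56.375, h(7) = -74, h(7.75) = -93.875, h(8.5) = -116.
T_8 = (Δu/2)·[h(u_0) + 2h(u_1) + ... + 2h(u_{7}) + h(u_8)].
Sum = -283.125.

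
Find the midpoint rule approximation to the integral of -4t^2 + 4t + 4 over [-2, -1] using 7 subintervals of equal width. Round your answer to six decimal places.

-11.326531

Δt = (-1 − (-2))/7 = 1/7.
Midpoints: -27/14, -25/14, -23/14, -1.5, -19/14, -17/14, -15/14.
f(-27/14) = -911/49, f(-25/14) = -779/49, f(-23/14) = -655/49, f(-1.5) = -11, f(-19/14) = -431/49, f(-17/14) = -331/49, f(-15/14) = -239/49.
Sum = Δt · [f(-27/14) + f(-25/14) + f(-23/14) + ...].
Sum ≈ -11.326531.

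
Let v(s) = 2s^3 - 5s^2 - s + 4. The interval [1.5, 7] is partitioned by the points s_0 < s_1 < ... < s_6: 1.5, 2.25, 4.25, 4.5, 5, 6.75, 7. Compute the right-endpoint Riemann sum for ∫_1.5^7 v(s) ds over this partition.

989.90625

Subinterval widths: 0.75, 2, 0.25, 0.5, 1.75, 0.25.
Right endpoints: 2.25, 4.25, 4.5, 5, 6.75, 7.
v(2.25) = -0.78125, v(4.25) = 62.96875, v(4.5) = 80.5, v(5) = 124, v(6.75) = 384.53125, v(7) = 438.
Sum = Σ Δs_i · v(s_i).
Sum = 989.90625.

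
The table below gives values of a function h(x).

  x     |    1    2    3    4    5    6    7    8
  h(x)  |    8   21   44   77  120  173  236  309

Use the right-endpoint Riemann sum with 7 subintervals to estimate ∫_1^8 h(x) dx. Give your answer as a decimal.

980

Δx = 1.
Sum = 1·[21 + 44 + 77 + 120 + 173 + 236 + 309] = 980.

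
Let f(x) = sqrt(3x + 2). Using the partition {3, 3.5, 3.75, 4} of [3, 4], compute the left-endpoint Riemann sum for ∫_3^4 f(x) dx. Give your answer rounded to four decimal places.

3.4522

Subinterval widths: 0.5, 0.25, 0.25.
Left endpoints: 3, 3.5, 3.75.
f(3) ≈ 3.3166, f(3.5) ≈ 3.5355, f(3.75) ≈ 3.6401.
Sum = Σ Δx_i · f(x_i).
Sum ≈ 3.4522.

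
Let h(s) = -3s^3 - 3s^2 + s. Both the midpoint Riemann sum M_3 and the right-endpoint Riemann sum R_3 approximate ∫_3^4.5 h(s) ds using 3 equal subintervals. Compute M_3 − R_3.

M_3 = -304.1484375.
R_3 = -363.75.
M_3 − R_3 = 59.6015625.

59.6015625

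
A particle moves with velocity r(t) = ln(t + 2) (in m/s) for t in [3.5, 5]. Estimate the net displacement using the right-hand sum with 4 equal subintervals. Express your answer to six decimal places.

Δt = (5 − 3.5)/4 = 0.375.
Right endpoints: 3.875, 4.25, 4.625, 5.
r(3.875) ≈ 1.770706, r(4.25) ≈ 1.832581, r(4.625) ≈ 1.890850, r(5) ≈ 1.945910.
Sum = Δt · [r(3.875) + r(4.25) + r(4.625) + r(5)].
Sum ≈ 2.790018.

2.790018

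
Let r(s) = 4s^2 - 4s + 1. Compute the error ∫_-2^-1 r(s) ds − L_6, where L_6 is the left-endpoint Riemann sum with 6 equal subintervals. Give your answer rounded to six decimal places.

-1.351852

Exact integral: ∫_-2^-1 r(s) ds ≈ 16.33333333.
L_6 ≈ 17.68518519.
Error ≈ 16.33333333 − 17.68518519 ≈ -1.351852.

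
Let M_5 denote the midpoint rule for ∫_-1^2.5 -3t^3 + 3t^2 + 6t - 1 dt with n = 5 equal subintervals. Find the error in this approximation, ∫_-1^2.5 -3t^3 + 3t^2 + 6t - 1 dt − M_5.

-0.5359375

Exact integral: ∫_-1^2.5 f(t) dt = 0.328125.
M_5 = 0.8640625.
Error = 0.328125 − 0.8640625 = -0.5359375.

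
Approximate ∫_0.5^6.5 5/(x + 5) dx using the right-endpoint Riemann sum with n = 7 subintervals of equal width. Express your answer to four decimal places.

3.4925

Δx = (6.5 − 0.5)/7 = 6/7.
Right endpoints: 19/14, 31/14, 43/14, 55/14, 67/14, 79/14, 6.5.
f(19/14) = 70/89, f(31/14) = 70/101, f(43/14) = 70/113, f(55/14) = 0.56, f(67/14) = 70/137, f(79/14) = 70/149, f(6.5) = 10/23.
Sum = Δx · [f(19/14) + f(31/14) + f(43/14) + ...].
Sum ≈ 3.4925.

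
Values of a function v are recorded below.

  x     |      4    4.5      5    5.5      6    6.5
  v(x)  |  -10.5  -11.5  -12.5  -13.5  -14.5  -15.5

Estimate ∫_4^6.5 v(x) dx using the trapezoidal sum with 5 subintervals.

-32.5

Δx = 0.5.
T_5 = (0.5/2)·[(-10.5) + 2·(-11.5) + 2·(-12.5) + 2·(-13.5) + 2·(-14.5) + (-15.5)] = -32.5.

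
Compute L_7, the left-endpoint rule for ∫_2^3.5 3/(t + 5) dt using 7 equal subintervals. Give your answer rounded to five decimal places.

0.59065

Δt = (3.5 − 2)/7 = 3/14.
Left endpoints: 2, 31/14, 17/7, 37/14, 20/7, 43/14, 23/7.
f(2) = 3/7, f(31/14) = 42/101, f(17/7) = 21/52, f(37/14) = 42/107, f(20/7) = 21/55, f(43/14) = 42/113, f(23/7) = 21/58.
Sum = Δt · [f(2) + f(31/14) + f(17/7) + ...].
Sum ≈ 0.59065.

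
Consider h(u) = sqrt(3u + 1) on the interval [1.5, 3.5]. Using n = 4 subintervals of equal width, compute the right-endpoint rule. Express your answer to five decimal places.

Δu = (3.5 − 1.5)/4 = 0.5.
Right endpoints: 2, 2.5, 3, 3.5.
h(2) ≈ 2.64575, h(2.5) ≈ 2.91548, h(3) ≈ 3.16228, h(3.5) ≈ 3.39116.
Sum = Δu · [h(2) + h(2.5) + h(3) + h(3.5)].
Sum ≈ 6.05733.

6.05733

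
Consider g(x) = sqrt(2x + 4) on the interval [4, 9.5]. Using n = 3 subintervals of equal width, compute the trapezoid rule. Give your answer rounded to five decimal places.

Δx = (9.5 − 4)/3 = 11/6.
g(4) ≈ 3.46410, g(35/6) ≈ 3.95811, g(23/3) ≈ 4.39697, g(9.5) ≈ 4.79583.
T_3 = (Δx/2)·[g(x_0) + 2g(x_1) + 2g(x_2) + g(x_3)].
Sum ≈ 22.88926.

22.88926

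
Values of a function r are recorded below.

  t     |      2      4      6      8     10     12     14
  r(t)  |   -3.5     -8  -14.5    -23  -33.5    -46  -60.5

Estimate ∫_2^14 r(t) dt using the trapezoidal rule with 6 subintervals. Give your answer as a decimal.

-314

Δt = 2.
T_6 = (2/2)·[(-3.5) + 2·(-8) + 2·(-14.5) + 2·(-23) + 2·(-33.5) + 2·(-46) + (-60.5)] = -314.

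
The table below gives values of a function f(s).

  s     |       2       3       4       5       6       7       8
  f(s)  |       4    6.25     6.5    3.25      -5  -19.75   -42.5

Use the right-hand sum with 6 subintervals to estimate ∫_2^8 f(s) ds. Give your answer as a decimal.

Δs = 1.
Sum = 1·[6.25 + 6.5 + 3.25 + (-5) + (-19.75) + (-42.5)] = -51.25.

-51.25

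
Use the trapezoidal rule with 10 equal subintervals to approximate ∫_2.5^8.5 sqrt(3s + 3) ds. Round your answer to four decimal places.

26.2444

Δs = (8.5 − 2.5)/10 = 0.6.
f(2.5) ≈ 3.2404, f(3.1) ≈ 3.5071, f(3.7) ≈ 3.7550, f(4.3) ≈ 3.9875, f(4.9) ≈ 4.2071, f(5.5) ≈ 4.4159, f(6.1) ≈ 4.6152, f(6.7) ≈ 4.8062, f(7.3) ≈ 4.9900, f(7.9) ≈ 5.1672, f(8.5) ≈ 5.3385.
T_10 = (Δs/2)·[f(s_0) + 2f(s_1) + ... + 2f(s_{9}) + f(s_10)].
Sum ≈ 26.2444.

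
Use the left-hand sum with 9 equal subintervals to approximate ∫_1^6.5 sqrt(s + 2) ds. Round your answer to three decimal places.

12.692

Δs = (6.5 − 1)/9 = 11/18.
Left endpoints: 1, 29/18, 20/9, 17/6, 31/9, 73/18, 14/3, 95/18, 53/9.
f(1) ≈ 1.732, f(29/18) ≈ 1.900, f(20/9) ≈ 2.055, f(17/6) ≈ 2.198, f(31/9) ≈ 2.333, f(73/18) ≈ 2.461, f(14/3) ≈ 2.582, f(95/18) ≈ 2.698, f(53/9) ≈ 2.809.
Sum = Δs · [f(1) + f(29/18) + f(20/9) + ...].
Sum ≈ 12.692.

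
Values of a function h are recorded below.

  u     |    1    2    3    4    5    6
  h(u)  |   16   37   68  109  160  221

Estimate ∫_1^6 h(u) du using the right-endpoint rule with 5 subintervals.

Δu = 1.
Sum = 1·[37 + 68 + 109 + 160 + 221] = 595.

595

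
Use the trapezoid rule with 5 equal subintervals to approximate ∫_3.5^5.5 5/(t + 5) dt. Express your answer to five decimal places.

Δt = (5.5 − 3.5)/5 = 0.4.
f(3.5) = 10/17, f(3.9) = 50/89, f(4.3) = 50/93, f(4.7) = 50/97, f(5.1) = 50/101, f(5.5) = 10/21.
T_5 = (Δt/2)·[f(t_0) + 2f(t_1) + ... + 2f(t_{4}) + f(t_5)].
Sum ≈ 1.05686.

1.05686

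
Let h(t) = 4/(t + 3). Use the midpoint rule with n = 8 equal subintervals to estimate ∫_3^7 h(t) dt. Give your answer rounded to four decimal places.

2.0426

Δt = (7 − 3)/8 = 0.5.
Midpoints: 3.25, 3.75, 4.25, 4.75, 5.25, 5.75, 6.25, 6.75.
h(3.25) = 0.64, h(3.75) = 16/27, h(4.25) = 16/29, h(4.75) = 16/31, h(5.25) = 16/33, h(5.75) = 16/35, h(6.25) = 16/37, h(6.75) = 16/39.
Sum = Δt · [h(3.25) + h(3.75) + h(4.25) + ...].
Sum ≈ 2.0426.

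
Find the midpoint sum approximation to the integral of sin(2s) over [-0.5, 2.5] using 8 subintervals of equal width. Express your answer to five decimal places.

0.13138

Δs = (2.5 − (-0.5))/8 = 0.375.
Midpoints: -0.3125, 0.0625, 0.4375, 0.8125, 1.1875, 1.5625, 1.9375, 2.3125.
f(-0.3125) ≈ -0.58510, f(0.0625) ≈ 0.12467, f(0.4375) ≈ 0.76754, f(0.8125) ≈ 0.99853, f(1.1875) ≈ 0.69369, f(1.5625) ≈ 0.01659, f(1.9375) ≈ -0.66940, f(2.3125) ≈ -0.99618.
Sum = Δs · [f(-0.3125) + f(0.0625) + f(0.4375) + ...].
Sum ≈ 0.13138.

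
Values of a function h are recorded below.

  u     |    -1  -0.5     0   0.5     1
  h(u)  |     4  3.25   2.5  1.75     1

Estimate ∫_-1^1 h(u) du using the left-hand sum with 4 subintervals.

5.75

Δu = 0.5.
Sum = 0.5·[4 + 3.25 + 2.5 + 1.75] = 5.75.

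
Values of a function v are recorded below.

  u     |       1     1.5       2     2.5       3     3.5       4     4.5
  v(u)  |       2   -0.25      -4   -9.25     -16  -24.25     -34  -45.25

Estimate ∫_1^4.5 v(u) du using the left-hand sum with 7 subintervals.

-42.875

Δu = 0.5.
Sum = 0.5·[2 + (-0.25) + (-4) + (-9.25) + (-16) + (-24.25) + (-34)] = -42.875.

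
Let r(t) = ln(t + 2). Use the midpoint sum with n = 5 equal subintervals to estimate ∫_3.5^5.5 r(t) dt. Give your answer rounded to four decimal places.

Δt = (5.5 − 3.5)/5 = 0.4.
Midpoints: 3.7, 4.1, 4.5, 4.9, 5.3.
r(3.7) ≈ 1.7405, r(4.1) ≈ 1.8083, r(4.5) ≈ 1.8718, r(4.9) ≈ 1.9315, r(5.3) ≈ 1.9879.
Sum = Δt · [r(3.7) + r(4.1) + r(4.5) + r(4.9) + r(5.3)].
Sum ≈ 3.7360.

3.7360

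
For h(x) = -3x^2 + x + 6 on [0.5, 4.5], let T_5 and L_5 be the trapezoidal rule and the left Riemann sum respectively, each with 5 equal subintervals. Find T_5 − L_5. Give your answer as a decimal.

-22.4

T_5 = -58.28.
L_5 = -35.88.
T_5 − L_5 = -22.4.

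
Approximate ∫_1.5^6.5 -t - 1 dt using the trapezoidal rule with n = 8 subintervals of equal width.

-25

Δt = (6.5 − 1.5)/8 = 0.625.
f(1.5) = -2.5, f(2.125) = -3.125, f(2.75) = -3.75, f(3.375) = -4.375, f(4) = -5, f(4.625) = -5.625, f(5.25) = -6.25, f(5.875) = -6.875, f(6.5) = -7.5.
T_8 = (Δt/2)·[f(t_0) + 2f(t_1) + ... + 2f(t_{7}) + f(t_8)].
Sum = -25.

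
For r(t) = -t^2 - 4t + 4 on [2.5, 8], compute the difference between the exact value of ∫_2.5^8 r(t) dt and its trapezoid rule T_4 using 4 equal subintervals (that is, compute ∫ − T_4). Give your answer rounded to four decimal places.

Exact integral: ∫_2.5^8 r(t) dt ≈ -258.958333.
T_4 = -260.69140625.
Error ≈ -258.958333 − (-260.69140625) ≈ 1.7331.

1.7331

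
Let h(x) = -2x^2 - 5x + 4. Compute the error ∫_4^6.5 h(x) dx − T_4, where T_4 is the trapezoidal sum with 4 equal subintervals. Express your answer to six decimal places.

0.325521

Exact integral: ∫_4^6.5 h(x) dx ≈ -196.04166667.
T_4 = -196.3671875.
Error ≈ -196.04166667 − (-196.3671875) ≈ 0.325521.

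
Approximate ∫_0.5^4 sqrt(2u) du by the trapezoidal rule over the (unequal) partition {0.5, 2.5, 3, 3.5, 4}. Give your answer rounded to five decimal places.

7.04981

Subinterval widths: 2, 0.5, 0.5, 0.5.
f(0.5) ≈ 1.00000, f(2.5) ≈ 2.23607, f(3) ≈ 2.44949, f(3.5) ≈ 2.64575, f(4) ≈ 2.82843.
On each subinterval the trapezoid contributes (Δu_i/2)·[f(u_{i-1}) + f(u_i)].
Sum ≈ 7.04981.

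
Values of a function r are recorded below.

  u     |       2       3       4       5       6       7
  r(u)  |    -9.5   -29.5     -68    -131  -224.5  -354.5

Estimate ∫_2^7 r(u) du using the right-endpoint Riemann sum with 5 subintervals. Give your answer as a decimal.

Δu = 1.
Sum = 1·[(-29.5) + (-68) + (-131) + (-224.5) + (-354.5)] = -807.5.

-807.5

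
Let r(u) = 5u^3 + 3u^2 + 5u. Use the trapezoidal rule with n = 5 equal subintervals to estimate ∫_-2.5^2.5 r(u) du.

Δu = (2.5 − (-2.5))/5 = 1.
r(-2.5) = -71.875, r(-1.5) = -17.625, r(-0.5) = -2.375, r(0.5) = 3.875, r(1.5) = 31.125, r(2.5) = 109.375.
T_5 = (Δu/2)·[r(u_0) + 2r(u_1) + ... + 2r(u_{4}) + r(u_5)].
Sum = 33.75.

33.75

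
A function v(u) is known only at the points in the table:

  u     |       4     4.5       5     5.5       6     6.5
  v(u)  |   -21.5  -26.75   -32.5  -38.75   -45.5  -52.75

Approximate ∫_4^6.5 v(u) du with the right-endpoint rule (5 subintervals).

Δu = 0.5.
Sum = 0.5·[(-26.75) + (-32.5) + (-38.75) + (-45.5) + (-52.75)] = -98.125.

-98.125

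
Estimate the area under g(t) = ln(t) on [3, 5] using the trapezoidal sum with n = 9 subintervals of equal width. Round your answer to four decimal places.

Δt = (5 − 3)/9 = 2/9.
g(3) ≈ 1.0986, g(29/9) ≈ 1.1701, g(31/9) ≈ 1.2368, g(11/3) ≈ 1.2993, g(35/9) ≈ 1.3581, g(37/9) ≈ 1.4137, g(13/3) ≈ 1.4663, g(41/9) ≈ 1.5163, g(43/9) ≈ 1.5640, g(5) ≈ 1.6094.
T_9 = (Δt/2)·[g(t_0) + 2g(t_1) + ... + 2g(t_{8}) + g(t_9)].
Sum ≈ 2.7508.

2.7508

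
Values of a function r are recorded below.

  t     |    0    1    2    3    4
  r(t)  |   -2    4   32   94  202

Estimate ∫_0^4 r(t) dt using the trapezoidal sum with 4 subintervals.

230

Δt = 1.
T_4 = (1/2)·[(-2) + 2·4 + 2·32 + 2·94 + 202] = 230.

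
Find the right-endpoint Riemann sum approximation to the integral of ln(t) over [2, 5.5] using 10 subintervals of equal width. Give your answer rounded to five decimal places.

4.66361

Δt = (5.5 − 2)/10 = 0.35.
Right endpoints: 2.35, 2.7, 3.05, 3.4, 3.75, 4.1, 4.45, 4.8, 5.15, 5.5.
f(2.35) ≈ 0.85442, f(2.7) ≈ 0.99325, f(3.05) ≈ 1.11514, f(3.4) ≈ 1.22378, f(3.75) ≈ 1.32176, f(4.1) ≈ 1.41099, f(4.45) ≈ 1.49290, f(4.8) ≈ 1.56862, f(5.15) ≈ 1.63900, f(5.5) ≈ 1.70475.
Sum = Δt · [f(2.35) + f(2.7) + f(3.05) + ...].
Sum ≈ 4.66361.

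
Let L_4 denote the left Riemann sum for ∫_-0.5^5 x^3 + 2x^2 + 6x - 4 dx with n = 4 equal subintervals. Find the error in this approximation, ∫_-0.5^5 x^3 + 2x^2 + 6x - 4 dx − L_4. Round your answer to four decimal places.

Exact integral: ∫_-0.5^5 f(x) dx ≈ 291.901042.
L_4 ≈ 164.323242.
Error ≈ 291.901042 − 164.323242 ≈ 127.5778.

127.5778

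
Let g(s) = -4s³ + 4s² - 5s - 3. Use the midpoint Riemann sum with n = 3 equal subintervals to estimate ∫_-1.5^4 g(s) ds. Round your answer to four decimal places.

-195.0336

Δs = (4 − (-1.5))/3 = 11/6.
Midpoints: -7/12, 1.25, 37/12.
g(-7/12) = 895/432, g(1.25) = -10.8125, g(37/12) = -42181/432.
Sum = Δs · [g(-7/12) + g(1.25) + g(37/12)].
Sum ≈ -195.0336.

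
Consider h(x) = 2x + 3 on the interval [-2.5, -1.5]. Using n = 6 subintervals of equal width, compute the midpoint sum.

Δx = (-1.5 − (-2.5))/6 = 1/6.
Midpoints: -29/12, -2.25, -25/12, -23/12, -1.75, -19/12.
h(-29/12) = -11/6, h(-2.25) = -1.5, h(-25/12) = -7/6, h(-23/12) = -5/6, h(-1.75) = -0.5, h(-19/12) = -1/6.
Sum = Δx · [h(-29/12) + h(-2.25) + h(-25/12) + ...].
Sum = -1.

-1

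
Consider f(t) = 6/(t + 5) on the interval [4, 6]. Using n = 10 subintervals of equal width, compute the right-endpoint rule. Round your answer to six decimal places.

Δt = (6 − 4)/10 = 0.2.
Right endpoints: 4.2, 4.4, 4.6, 4.8, 5, 5.2, 5.4, 5.6, 5.8, 6.
f(4.2) = 15/23, f(4.4) = 30/47, f(4.6) = 0.625, f(4.8) = 30/49, f(5) = 0.6, f(5.2) = 10/17, f(5.4) = 15/26, f(5.6) = 30/53, f(5.8) = 5/9, f(6) = 6/11.
Sum = Δt · [f(4.2) + f(4.4) + f(4.6) + ...].
Sum ≈ 1.191985.

1.191985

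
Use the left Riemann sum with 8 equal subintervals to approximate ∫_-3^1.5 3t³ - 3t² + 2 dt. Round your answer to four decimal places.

-111.9661

Δt = (1.5 − (-3))/8 = 0.5625.
Left endpoints: -3, -2.4375, -1.875, -1.3125, -0.75, -0.1875, 0.375, 0.9375.
f(-3) = -106, f(-2.4375) = -242773/4096, f(-1.875) = -14501/512, f(-1.3125) = -40759/4096, f(-0.75) = -0.953125, f(-0.1875) = 7679/4096, f(0.375) = 889/512, f(0.9375) = 7517/4096.
Sum = Δt · [f(-3) + f(-2.4375) + f(-1.875) + ...].
Sum ≈ -111.9661.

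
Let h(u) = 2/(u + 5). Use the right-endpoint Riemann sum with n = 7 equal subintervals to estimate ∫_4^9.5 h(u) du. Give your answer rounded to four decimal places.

0.9215

Δu = (9.5 − 4)/7 = 11/14.
Right endpoints: 67/14, 39/7, 89/14, 50/7, 111/14, 61/7, 9.5.
h(67/14) = 28/137, h(39/7) = 7/37, h(89/14) = 28/159, h(50/7) = 14/85, h(111/14) = 28/181, h(61/7) = 7/48, h(9.5) = 4/29.
Sum = Δu · [h(67/14) + h(39/7) + h(89/14) + ...].
Sum ≈ 0.9215.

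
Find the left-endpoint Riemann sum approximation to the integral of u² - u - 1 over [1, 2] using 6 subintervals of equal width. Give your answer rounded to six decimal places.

Δu = (2 − 1)/6 = 1/6.
Left endpoints: 1, 7/6, 4/3, 1.5, 5/3, 11/6.
f(1) = -1, f(7/6) = -29/36, f(4/3) = -5/9, f(1.5) = -0.25, f(5/3) = 1/9, f(11/6) = 19/36.
Sum = Δu · [f(1) + f(7/6) + f(4/3) + ...].
Sum ≈ -0.328704.

-0.328704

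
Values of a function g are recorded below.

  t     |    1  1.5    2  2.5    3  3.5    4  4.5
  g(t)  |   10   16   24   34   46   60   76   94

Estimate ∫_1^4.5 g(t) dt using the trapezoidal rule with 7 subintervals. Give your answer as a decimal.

154

Δt = 0.5.
T_7 = (0.5/2)·[10 + 2·16 + 2·24 + 2·34 + 2·46 + 2·60 + 2·76 + 94] = 154.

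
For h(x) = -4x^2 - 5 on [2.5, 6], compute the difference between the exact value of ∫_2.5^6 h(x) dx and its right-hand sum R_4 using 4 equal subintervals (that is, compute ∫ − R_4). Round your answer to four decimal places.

Exact integral: ∫_2.5^6 h(x) dx ≈ -284.666667.
R_4 = -338.515625.
Error ≈ -284.666667 − (-338.515625) ≈ 53.8490.

53.8490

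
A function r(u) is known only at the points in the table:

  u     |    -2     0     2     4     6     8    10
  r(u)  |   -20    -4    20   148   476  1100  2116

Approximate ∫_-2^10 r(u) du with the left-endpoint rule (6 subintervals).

3440

Δu = 2.
Sum = 2·[(-20) + (-4) + 20 + 148 + 476 + 1100] = 3440.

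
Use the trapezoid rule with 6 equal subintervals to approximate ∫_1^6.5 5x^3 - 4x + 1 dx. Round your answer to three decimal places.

Δx = (6.5 − 1)/6 = 11/12.
f(1) = 2, f(23/12) = 49315/1728, f(17/6) = 22333/216, f(3.75) = 249.671875, f(14/3) = 13243/27, f(67/12) = 1466951/1728, f(6.5) = 1348.125.
T_6 = (Δx/2)·[f(x_0) + 2f(x_1) + ... + 2f(x_{5}) + f(x_6)].
Sum ≈ 2196.405.

2196.405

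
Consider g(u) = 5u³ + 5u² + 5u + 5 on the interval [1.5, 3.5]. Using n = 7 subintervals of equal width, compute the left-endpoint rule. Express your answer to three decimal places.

Δu = (3.5 − 1.5)/7 = 2/7.
Left endpoints: 1.5, 25/14, 29/14, 33/14, 37/14, 41/14, 45/14.
g(1.5) = 40.625, g(25/14) = 160095/2744, g(29/14) = 222955/2744, g(33/14) = 301975/2744, g(37/14) = 399075/2744, g(41/14) = 516175/2744, g(45/14) = 655195/2744.
Sum = Δu · [g(1.5) + g(25/14) + g(29/14) + ...].
Sum ≈ 246.454.

246.454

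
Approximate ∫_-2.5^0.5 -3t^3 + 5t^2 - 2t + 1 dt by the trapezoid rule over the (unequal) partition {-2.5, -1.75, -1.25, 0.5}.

Subinterval widths: 0.75, 0.5, 1.75.
f(-2.5) = 84.125, f(-1.75) = 35.890625, f(-1.25) = 17.171875, f(0.5) = 0.875.
On each subinterval the trapezoid contributes (Δt_i/2)·[f(t_{i-1}) + f(t_i)].
Sum = 74.0625.

74.0625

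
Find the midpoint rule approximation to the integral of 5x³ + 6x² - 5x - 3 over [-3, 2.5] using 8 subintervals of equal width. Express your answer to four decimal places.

Δx = (2.5 − (-3))/8 = 0.6875.
Midpoints: -2.65625, -1.96875, -1.28125, -0.59375, 0.09375, 0.78125, 1.46875, 2.15625.
f(-2.65625) = -1346529/32768, f(-1.96875) = -263931/32768, f(-1.28125) = 89763/32768, f(-0.59375) = 33993/32768, f(0.09375) = -111801/32768, f(0.78125) = -28179/32768, f(1.46875) = 604299/32768, f(2.15625) = 2105073/32768.
Sum = Δx · [f(-2.65625) + f(-1.96875) + f(-1.28125) + ...].
Sum ≈ 22.7157.

22.7157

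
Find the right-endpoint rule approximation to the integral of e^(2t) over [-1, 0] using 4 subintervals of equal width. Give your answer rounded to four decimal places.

0.5494

Δt = (0 − (-1))/4 = 0.25.
Right endpoints: -0.75, -0.5, -0.25, 0.
f(-0.75) ≈ 0.2231, f(-0.5) ≈ 0.3679, f(-0.25) ≈ 0.6065, f(0) ≈ 1.0000.
Sum = Δt · [f(-0.75) + f(-0.5) + f(-0.25) + f(0)].
Sum ≈ 0.5494.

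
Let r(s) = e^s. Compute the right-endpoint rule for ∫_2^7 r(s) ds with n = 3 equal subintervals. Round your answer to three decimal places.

Δs = (7 − 2)/3 = 5/3.
Right endpoints: 11/3, 16/3, 7.
r(11/3) ≈ 39.121, r(16/3) ≈ 207.127, r(7) ≈ 1096.633.
Sum = Δs · [r(11/3) + r(16/3) + r(7)].
Sum ≈ 2238.136.

2238.136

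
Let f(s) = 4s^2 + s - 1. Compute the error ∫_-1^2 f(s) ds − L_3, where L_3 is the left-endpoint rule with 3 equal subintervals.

Exact integral: ∫_-1^2 f(s) ds = 10.5.
L_3 = 5.
Error = 10.5 − 5 = 5.5.

5.5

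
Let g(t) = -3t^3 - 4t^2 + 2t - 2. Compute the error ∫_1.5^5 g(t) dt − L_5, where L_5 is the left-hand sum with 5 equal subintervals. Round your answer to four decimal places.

-147.6023

Exact integral: ∫_1.5^5 g(t) dt ≈ -611.369792.
L_5 = -463.7675.
Error ≈ -611.369792 − (-463.7675) ≈ -147.6023.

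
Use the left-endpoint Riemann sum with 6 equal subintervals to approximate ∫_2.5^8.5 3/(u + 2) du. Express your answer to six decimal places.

2.742390

Δu = (8.5 − 2.5)/6 = 1.
Left endpoints: 2.5, 3.5, 4.5, 5.5, 6.5, 7.5.
f(2.5) = 2/3, f(3.5) = 6/11, f(4.5) = 6/13, f(5.5) = 0.4, f(6.5) = 6/17, f(7.5) = 6/19.
Sum = Δu · [f(2.5) + f(3.5) + f(4.5) + ...].
Sum ≈ 2.742390.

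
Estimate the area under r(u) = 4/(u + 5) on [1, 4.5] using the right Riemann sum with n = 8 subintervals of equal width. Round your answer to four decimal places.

Δu = (4.5 − 1)/8 = 0.4375.
Right endpoints: 1.4375, 1.875, 2.3125, 2.75, 3.1875, 3.625, 4.0625, 4.5.
r(1.4375) = 64/103, r(1.875) = 32/55, r(2.3125) = 64/117, r(2.75) = 16/31, r(3.1875) = 64/131, r(3.625) = 32/69, r(4.0625) = 64/145, r(4.5) = 8/19.
Sum = Δu · [r(1.4375) + r(1.875) + r(2.3125) + ...].
Sum ≈ 1.7855.

1.7855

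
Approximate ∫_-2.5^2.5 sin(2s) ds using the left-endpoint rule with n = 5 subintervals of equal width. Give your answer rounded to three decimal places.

0.959

Δs = (2.5 − (-2.5))/5 = 1.
Left endpoints: -2.5, -1.5, -0.5, 0.5, 1.5.
f(-2.5) ≈ 0.959, f(-1.5) ≈ -0.141, f(-0.5) ≈ -0.841, f(0.5) ≈ 0.841, f(1.5) ≈ 0.141.
Sum = Δs · [f(-2.5) + f(-1.5) + f(-0.5) + f(0.5) + f(1.5)].
Sum ≈ 0.959.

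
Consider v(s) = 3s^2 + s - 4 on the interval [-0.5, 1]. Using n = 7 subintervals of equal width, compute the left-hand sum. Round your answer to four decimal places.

Δs = (1 − (-0.5))/7 = 3/14.
Left endpoints: -0.5, -2/7, -1/14, 1/7, 5/14, 4/7, 11/14.
v(-0.5) = -3.75, v(-2/7) = -198/49, v(-1/14) = -795/196, v(1/7) = -186/49, v(5/14) = -639/196, v(4/7) = -120/49, v(11/14) = -267/196.
Sum = Δs · [v(-0.5) + v(-2/7) + v(-1/14) + ...].
Sum ≈ -4.8673.

-4.8673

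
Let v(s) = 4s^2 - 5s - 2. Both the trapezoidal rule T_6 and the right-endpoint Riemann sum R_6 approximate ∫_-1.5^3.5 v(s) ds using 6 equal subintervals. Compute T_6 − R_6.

-6.25

T_6 ≈ 28.98148.
R_6 ≈ 35.23148.
T_6 − R_6 = -6.25.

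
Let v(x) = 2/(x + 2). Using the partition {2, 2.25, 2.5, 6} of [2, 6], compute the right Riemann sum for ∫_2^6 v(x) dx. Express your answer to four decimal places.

1.1038

Subinterval widths: 0.25, 0.25, 3.5.
Right endpoints: 2.25, 2.5, 6.
v(2.25) = 8/17, v(2.5) = 4/9, v(6) = 0.25.
Sum = Σ Δx_i · v(x_i).
Sum ≈ 1.1038.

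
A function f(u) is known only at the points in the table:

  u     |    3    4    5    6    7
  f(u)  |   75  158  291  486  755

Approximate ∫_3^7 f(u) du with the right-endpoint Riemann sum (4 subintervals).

1690

Δu = 1.
Sum = 1·[158 + 291 + 486 + 755] = 1690.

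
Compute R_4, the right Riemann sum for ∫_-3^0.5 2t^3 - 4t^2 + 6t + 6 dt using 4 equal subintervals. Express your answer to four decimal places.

Δt = (0.5 − (-3))/4 = 0.875.
Right endpoints: -2.125, -1.25, -0.375, 0.5.
f(-2.125) = -44.00390625, f(-1.25) = -11.65625, f(-0.375) = 3.08203125, f(0.5) = 8.25.
Sum = Δt · [f(-2.125) + f(-1.25) + f(-0.375) + f(0.5)].
Sum ≈ -38.7871.

-38.7871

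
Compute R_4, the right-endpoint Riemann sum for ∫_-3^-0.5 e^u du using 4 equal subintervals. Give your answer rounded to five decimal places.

0.74873

Δu = (-0.5 − (-3))/4 = 0.625.
Right endpoints: -2.375, -1.75, -1.125, -0.5.
f(-2.375) ≈ 0.09301, f(-1.75) ≈ 0.17377, f(-1.125) ≈ 0.32465, f(-0.5) ≈ 0.60653.
Sum = Δu · [f(-2.375) + f(-1.75) + f(-1.125) + f(-0.5)].
Sum ≈ 0.74873.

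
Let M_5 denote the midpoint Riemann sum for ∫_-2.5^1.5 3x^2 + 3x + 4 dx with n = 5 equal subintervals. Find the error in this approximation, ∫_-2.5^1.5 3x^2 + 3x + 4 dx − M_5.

Exact integral: ∫_-2.5^1.5 f(x) dx = 29.
M_5 = 28.36.
Error = 29 − 28.36 = 0.64.

0.64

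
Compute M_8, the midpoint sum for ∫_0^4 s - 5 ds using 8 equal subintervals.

Δs = (4 − 0)/8 = 0.5.
Midpoints: 0.25, 0.75, 1.25, 1.75, 2.25, 2.75, 3.25, 3.75.
f(0.25) = -4.75, f(0.75) = -4.25, f(1.25) = -3.75, f(1.75) = -3.25, f(2.25) = -2.75, f(2.75) = -2.25, f(3.25) = -1.75, f(3.75) = -1.25.
Sum = Δs · [f(0.25) + f(0.75) + f(1.25) + ...].
Sum = -12.

-12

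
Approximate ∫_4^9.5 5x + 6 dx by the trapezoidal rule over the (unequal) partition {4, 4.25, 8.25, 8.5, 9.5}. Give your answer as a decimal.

Subinterval widths: 0.25, 4, 0.25, 1.
f(4) = 26, f(4.25) = 27.25, f(8.25) = 47.25, f(8.5) = 48.5, f(9.5) = 53.5.
On each subinterval the trapezoid contributes (Δx_i/2)·[f(x_{i-1}) + f(x_i)].
Sum = 218.625.

218.625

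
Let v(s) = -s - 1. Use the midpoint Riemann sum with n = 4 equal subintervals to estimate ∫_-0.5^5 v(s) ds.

Δs = (5 − (-0.5))/4 = 1.375.
Midpoints: 0.1875, 1.5625, 2.9375, 4.3125.
v(0.1875) = -1.1875, v(1.5625) = -2.5625, v(2.9375) = -3.9375, v(4.3125) = -5.3125.
Sum = Δs · [v(0.1875) + v(1.5625) + v(2.9375) + v(4.3125)].
Sum = -17.875.

-17.875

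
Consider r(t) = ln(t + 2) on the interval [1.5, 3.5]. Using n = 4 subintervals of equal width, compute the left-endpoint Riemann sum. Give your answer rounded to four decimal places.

Δt = (3.5 − 1.5)/4 = 0.5.
Left endpoints: 1.5, 2, 2.5, 3.
r(1.5) ≈ 1.2528, r(2) ≈ 1.3863, r(2.5) ≈ 1.5041, r(3) ≈ 1.6094.
Sum = Δt · [r(1.5) + r(2) + r(2.5) + r(3)].
Sum ≈ 2.8763.

2.8763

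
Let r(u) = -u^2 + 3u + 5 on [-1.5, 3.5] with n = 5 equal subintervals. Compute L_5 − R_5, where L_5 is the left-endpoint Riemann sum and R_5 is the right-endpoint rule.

L_5 = 21.25.
R_5 = 26.25.
L_5 − R_5 = -5.

-5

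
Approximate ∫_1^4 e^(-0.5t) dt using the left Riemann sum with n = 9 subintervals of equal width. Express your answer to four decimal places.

Δt = (4 − 1)/9 = 1/3.
Left endpoints: 1, 4/3, 5/3, 2, 7/3, 8/3, 3, 10/3, 11/3.
f(1) ≈ 0.6065, f(4/3) ≈ 0.5134, f(5/3) ≈ 0.4346, f(2) ≈ 0.3679, f(7/3) ≈ 0.3114, f(8/3) ≈ 0.2636, f(3) ≈ 0.2231, f(10/3) ≈ 0.1889, f(11/3) ≈ 0.1599.
Sum = Δt · [f(1) + f(4/3) + f(5/3) + ...].
Sum ≈ 1.0231.

1.0231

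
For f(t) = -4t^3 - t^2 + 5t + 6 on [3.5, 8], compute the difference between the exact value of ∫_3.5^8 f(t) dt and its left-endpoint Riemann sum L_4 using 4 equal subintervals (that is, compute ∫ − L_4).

-1005.5390625

Exact integral: ∫_3.5^8 f(t) dt = -3945.9375.
L_4 = -2940.3984375.
Error = -3945.9375 − (-2940.3984375) = -1005.5390625.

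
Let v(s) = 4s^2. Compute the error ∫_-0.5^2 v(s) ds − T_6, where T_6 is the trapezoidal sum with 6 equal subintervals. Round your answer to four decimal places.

Exact integral: ∫_-0.5^2 v(s) ds ≈ 10.833333.
T_6 ≈ 11.122685.
Error ≈ 10.833333 − 11.122685 ≈ -0.2894.

-0.2894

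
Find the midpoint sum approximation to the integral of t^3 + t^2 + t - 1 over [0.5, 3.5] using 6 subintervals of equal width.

54.3125

Δt = (3.5 − 0.5)/6 = 0.5.
Midpoints: 0.75, 1.25, 1.75, 2.25, 2.75, 3.25.
f(0.75) = 0.734375, f(1.25) = 3.765625, f(1.75) = 9.171875, f(2.25) = 17.703125, f(2.75) = 30.109375, f(3.25) = 47.140625.
Sum = Δt · [f(0.75) + f(1.25) + f(1.75) + ...].
Sum = 54.3125.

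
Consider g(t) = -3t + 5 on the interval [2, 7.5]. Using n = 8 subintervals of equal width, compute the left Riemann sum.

-45.203125

Δt = (7.5 − 2)/8 = 0.6875.
Left endpoints: 2, 2.6875, 3.375, 4.0625, 4.75, 5.4375, 6.125, 6.8125.
g(2) = -1, g(2.6875) = -3.0625, g(3.375) = -5.125, g(4.0625) = -7.1875, g(4.75) = -9.25, g(5.4375) = -11.3125, g(6.125) = -13.375, g(6.8125) = -15.4375.
Sum = Δt · [g(2) + g(2.6875) + g(3.375) + ...].
Sum = -45.203125.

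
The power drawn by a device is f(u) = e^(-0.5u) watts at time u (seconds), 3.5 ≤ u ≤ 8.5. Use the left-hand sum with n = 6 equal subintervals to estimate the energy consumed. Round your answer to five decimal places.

0.39008

Δu = (8.5 − 3.5)/6 = 5/6.
Left endpoints: 3.5, 13/3, 31/6, 6, 41/6, 23/3.
f(3.5) ≈ 0.17377, f(13/3) ≈ 0.11456, f(31/6) ≈ 0.07552, f(6) ≈ 0.04979, f(41/6) ≈ 0.03282, f(23/3) ≈ 0.02164.
Sum = Δu · [f(3.5) + f(13/3) + f(31/6) + ...].
Sum ≈ 0.39008.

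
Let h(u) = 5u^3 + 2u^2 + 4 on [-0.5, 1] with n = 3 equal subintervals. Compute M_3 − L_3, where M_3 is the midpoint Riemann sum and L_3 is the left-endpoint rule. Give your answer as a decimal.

1.2421875

M_3 = 7.7421875.
L_3 = 6.5.
M_3 − L_3 = 1.2421875.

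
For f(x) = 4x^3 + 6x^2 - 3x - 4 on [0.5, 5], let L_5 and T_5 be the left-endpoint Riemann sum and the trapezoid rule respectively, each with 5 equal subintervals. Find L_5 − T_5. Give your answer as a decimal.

L_5 = 557.73.
T_5 = 843.255.
L_5 − T_5 = -285.525.

-285.525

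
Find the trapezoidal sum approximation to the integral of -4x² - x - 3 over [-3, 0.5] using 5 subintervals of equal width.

-43.435

Δx = (0.5 − (-3))/5 = 0.7.
f(-3) = -36, f(-2.3) = -21.86, f(-1.6) = -11.64, f(-0.9) = -5.34, f(-0.2) = -2.96, f(0.5) = -4.5.
T_5 = (Δx/2)·[f(x_0) + 2f(x_1) + ... + 2f(x_{4}) + f(x_5)].
Sum = -43.435.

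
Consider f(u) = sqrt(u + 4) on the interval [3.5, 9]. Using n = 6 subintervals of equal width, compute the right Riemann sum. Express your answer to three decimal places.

Δu = (9 − 3.5)/6 = 11/12.
Right endpoints: 53/12, 16/3, 6.25, 43/6, 97/12, 9.
f(53/12) ≈ 2.901, f(16/3) ≈ 3.055, f(6.25) ≈ 3.202, f(43/6) ≈ 3.342, f(97/12) ≈ 3.476, f(9) ≈ 3.606.
Sum = Δu · [f(53/12) + f(16/3) + f(6.25) + ...].
Sum ≈ 17.949.

17.949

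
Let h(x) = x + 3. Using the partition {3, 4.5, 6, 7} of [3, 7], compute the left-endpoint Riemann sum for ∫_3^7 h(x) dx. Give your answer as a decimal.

29.25

Subinterval widths: 1.5, 1.5, 1.
Left endpoints: 3, 4.5, 6.
h(3) = 6, h(4.5) = 7.5, h(6) = 9.
Sum = Σ Δx_i · h(x_i).
Sum = 29.25.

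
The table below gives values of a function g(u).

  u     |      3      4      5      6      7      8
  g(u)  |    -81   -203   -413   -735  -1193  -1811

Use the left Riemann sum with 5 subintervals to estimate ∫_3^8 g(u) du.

Δu = 1.
Sum = 1·[(-81) + (-203) + (-413) + (-735) + (-1193)] = -2625.

-2625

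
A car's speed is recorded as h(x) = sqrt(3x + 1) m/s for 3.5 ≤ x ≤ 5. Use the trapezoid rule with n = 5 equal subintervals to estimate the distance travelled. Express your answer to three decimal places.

5.555

Δx = (5 − 3.5)/5 = 0.3.
h(3.5) ≈ 3.391, h(3.8) ≈ 3.521, h(4.1) ≈ 3.647, h(4.4) ≈ 3.768, h(4.7) ≈ 3.886, h(5) ≈ 4.000.
T_5 = (Δx/2)·[h(x_0) + 2h(x_1) + ... + 2h(x_{4}) + h(x_5)].
Sum ≈ 5.555.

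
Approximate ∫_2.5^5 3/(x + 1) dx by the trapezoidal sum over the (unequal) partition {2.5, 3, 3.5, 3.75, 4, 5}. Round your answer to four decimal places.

1.6222

Subinterval widths: 0.5, 0.5, 0.25, 0.25, 1.
f(2.5) = 6/7, f(3) = 0.75, f(3.5) = 2/3, f(3.75) = 12/19, f(4) = 0.6, f(5) = 0.5.
On each subinterval the trapezoid contributes (Δx_i/2)·[f(x_{i-1}) + f(x_i)].
Sum ≈ 1.6222.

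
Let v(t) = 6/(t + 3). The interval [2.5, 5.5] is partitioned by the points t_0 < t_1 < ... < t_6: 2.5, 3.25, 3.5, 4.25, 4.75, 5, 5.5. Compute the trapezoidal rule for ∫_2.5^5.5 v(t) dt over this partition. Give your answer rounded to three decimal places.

Subinterval widths: 0.75, 0.25, 0.75, 0.5, 0.25, 0.5.
v(2.5) = 12/11, v(3.25) = 0.96, v(3.5) = 12/13, v(4.25) = 24/29, v(4.75) = 24/31, v(5) = 0.75, v(5.5) = 12/17.
On each subinterval the trapezoid contributes (Δt_i/2)·[v(t_{i-1}) + v(t_i)].
Sum ≈ 2.616.

2.616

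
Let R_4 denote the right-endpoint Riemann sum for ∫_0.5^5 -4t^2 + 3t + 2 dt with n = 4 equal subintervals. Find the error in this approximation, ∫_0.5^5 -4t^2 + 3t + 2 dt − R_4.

51.890625

Exact integral: ∫_0.5^5 f(t) dt = -120.375.
R_4 = -172.265625.
Error = -120.375 − (-172.265625) = 51.890625.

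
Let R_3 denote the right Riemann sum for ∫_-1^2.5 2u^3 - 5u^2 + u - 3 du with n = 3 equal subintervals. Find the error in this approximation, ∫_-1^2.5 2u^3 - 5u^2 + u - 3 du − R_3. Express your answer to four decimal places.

-5.7280

Exact integral: ∫_-1^2.5 f(u) du ≈ -16.552083.
R_3 ≈ -10.824074.
Error ≈ -16.552083 − (-10.824074) ≈ -5.7280.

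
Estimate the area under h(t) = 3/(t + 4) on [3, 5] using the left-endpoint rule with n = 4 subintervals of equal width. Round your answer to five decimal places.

Δt = (5 − 3)/4 = 0.5.
Left endpoints: 3, 3.5, 4, 4.5.
h(3) = 3/7, h(3.5) = 0.4, h(4) = 0.375, h(4.5) = 6/17.
Sum = Δt · [h(3) + h(3.5) + h(4) + h(4.5)].
Sum ≈ 0.77826.

0.77826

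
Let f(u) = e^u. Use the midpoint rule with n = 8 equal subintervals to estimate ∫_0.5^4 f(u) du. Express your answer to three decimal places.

52.529

Δu = (4 − 0.5)/8 = 0.4375.
Midpoints: 0.71875, 1.15625, 1.59375, 2.03125, 2.46875, 2.90625, 3.34375, 3.78125.
f(0.71875) ≈ 2.052, f(1.15625) ≈ 3.178, f(1.59375) ≈ 4.922, f(2.03125) ≈ 7.624, f(2.46875) ≈ 11.808, f(2.90625) ≈ 18.288, f(3.34375) ≈ 28.325, f(3.78125) ≈ 43.871.
Sum = Δu · [f(0.71875) + f(1.15625) + f(1.59375) + ...].
Sum ≈ 52.529.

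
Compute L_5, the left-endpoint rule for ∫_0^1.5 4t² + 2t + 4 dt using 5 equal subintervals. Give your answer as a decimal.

Δt = (1.5 − 0)/5 = 0.3.
Left endpoints: 0, 0.3, 0.6, 0.9, 1.2.
f(0) = 4, f(0.3) = 4.96, f(0.6) = 6.64, f(0.9) = 9.04, f(1.2) = 12.16.
Sum = Δt · [f(0) + f(0.3) + f(0.6) + f(0.9) + f(1.2)].
Sum = 11.04.

11.04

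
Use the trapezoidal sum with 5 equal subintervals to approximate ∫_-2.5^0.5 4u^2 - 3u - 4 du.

Δu = (0.5 − (-2.5))/5 = 0.6.
f(-2.5) = 28.5, f(-1.9) = 16.14, f(-1.3) = 6.66, f(-0.7) = 0.06, f(-0.1) = -3.66, f(0.5) = -4.5.
T_5 = (Δu/2)·[f(u_0) + 2f(u_1) + ... + 2f(u_{4}) + f(u_5)].
Sum = 18.72.

18.72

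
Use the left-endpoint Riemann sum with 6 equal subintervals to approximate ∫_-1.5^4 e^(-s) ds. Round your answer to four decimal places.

Δs = (4 − (-1.5))/6 = 11/12.
Left endpoints: -1.5, -7/12, 1/3, 1.25, 13/6, 37/12.
f(-1.5) ≈ 4.4817, f(-7/12) ≈ 1.7920, f(1/3) ≈ 0.7165, f(1.25) ≈ 0.2865, f(13/6) ≈ 0.1146, f(37/12) ≈ 0.0458.
Sum = Δs · [f(-1.5) + f(-7/12) + f(1/3) + ...].
Sum ≈ 6.8173.

6.8173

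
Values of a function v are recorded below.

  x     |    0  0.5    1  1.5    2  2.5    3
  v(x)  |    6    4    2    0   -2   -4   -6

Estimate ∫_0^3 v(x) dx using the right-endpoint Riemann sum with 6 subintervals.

Δx = 0.5.
Sum = 0.5·[4 + 2 + 0 + (-2) + (-4) + (-6)] = -3.

-3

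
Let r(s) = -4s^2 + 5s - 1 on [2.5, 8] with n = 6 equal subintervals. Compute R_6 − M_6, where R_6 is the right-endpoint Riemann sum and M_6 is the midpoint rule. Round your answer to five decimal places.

R_6 ≈ -619.3101852.
M_6 ≈ -521.4178241.
R_6 − M_6 ≈ -97.89236.

-97.89236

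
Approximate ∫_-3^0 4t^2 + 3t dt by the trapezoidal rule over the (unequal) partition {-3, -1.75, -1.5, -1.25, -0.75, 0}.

Subinterval widths: 1.25, 0.25, 0.25, 0.5, 0.75.
f(-3) = 27, f(-1.75) = 7, f(-1.5) = 4.5, f(-1.25) = 2.5, f(-0.75) = 0, f(0) = 0.
On each subinterval the trapezoid contributes (Δt_i/2)·[f(t_{i-1}) + f(t_i)].
Sum = 24.1875.

24.1875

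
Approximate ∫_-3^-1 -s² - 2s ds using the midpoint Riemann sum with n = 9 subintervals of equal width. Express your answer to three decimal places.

-0.658

Δs = (-1 − (-3))/9 = 2/9.
Midpoints: -26/9, -8/3, -22/9, -20/9, -2, -16/9, -14/9, -4/3, -10/9.
f(-26/9) = -208/81, f(-8/3) = -16/9, f(-22/9) = -88/81, f(-20/9) = -40/81, f(-2) = 0, f(-16/9) = 32/81, f(-14/9) = 56/81, f(-4/3) = 8/9, f(-10/9) = 80/81.
Sum = Δs · [f(-26/9) + f(-8/3) + f(-22/9) + ...].
Sum ≈ -0.658.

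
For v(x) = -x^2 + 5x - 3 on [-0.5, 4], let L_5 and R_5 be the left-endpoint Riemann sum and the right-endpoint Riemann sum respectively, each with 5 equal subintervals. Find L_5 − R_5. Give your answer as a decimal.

-6.075

L_5 = 0.855.
R_5 = 6.93.
L_5 − R_5 = -6.075.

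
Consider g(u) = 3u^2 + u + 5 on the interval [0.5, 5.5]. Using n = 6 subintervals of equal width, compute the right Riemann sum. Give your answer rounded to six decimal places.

247.569444

Δu = (5.5 − 0.5)/6 = 5/6.
Right endpoints: 4/3, 13/6, 3, 23/6, 14/3, 5.5.
g(4/3) = 35/3, g(13/6) = 21.25, g(3) = 35, g(23/6) = 635/12, g(14/3) = 75, g(5.5) = 101.25.
Sum = Δu · [g(4/3) + g(13/6) + g(3) + ...].
Sum ≈ 247.569444.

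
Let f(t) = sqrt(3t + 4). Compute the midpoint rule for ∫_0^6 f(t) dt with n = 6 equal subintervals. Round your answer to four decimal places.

21.1707

Δt = (6 − 0)/6 = 1.
Midpoints: 0.5, 1.5, 2.5, 3.5, 4.5, 5.5.
f(0.5) ≈ 2.3452, f(1.5) ≈ 2.9155, f(2.5) ≈ 3.3912, f(3.5) ≈ 3.8079, f(4.5) ≈ 4.1833, f(5.5) ≈ 4.5277.
Sum = Δt · [f(0.5) + f(1.5) + f(2.5) + ...].
Sum ≈ 21.1707.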